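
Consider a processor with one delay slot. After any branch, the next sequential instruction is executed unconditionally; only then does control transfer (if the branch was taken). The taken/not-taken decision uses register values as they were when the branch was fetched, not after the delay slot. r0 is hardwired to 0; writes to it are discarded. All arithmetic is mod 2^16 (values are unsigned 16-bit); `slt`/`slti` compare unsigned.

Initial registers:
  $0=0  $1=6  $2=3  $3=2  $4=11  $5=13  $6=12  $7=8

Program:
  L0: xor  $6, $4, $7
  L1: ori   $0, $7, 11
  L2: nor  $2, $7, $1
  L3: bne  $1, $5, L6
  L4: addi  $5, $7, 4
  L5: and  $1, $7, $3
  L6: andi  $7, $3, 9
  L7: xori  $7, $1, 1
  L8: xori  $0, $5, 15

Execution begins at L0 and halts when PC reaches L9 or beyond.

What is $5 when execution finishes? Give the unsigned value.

#0 xor  $6, $4, $7 ; 0/6/3/2/11/13/3/8
#1 ori   $0, $7, 11 ; 0/6/3/2/11/13/3/8
#2 nor  $2, $7, $1 ; 0/6/65521/2/11/13/3/8
#3 bne  $1, $5, L6 ; 0/6/65521/2/11/13/3/8 ; →target
#4 addi  $5, $7, 4 ; 0/6/65521/2/11/12/3/8
#6 andi  $7, $3, 9 ; 0/6/65521/2/11/12/3/0
#7 xori  $7, $1, 1 ; 0/6/65521/2/11/12/3/7
#8 xori  $0, $5, 15 ; 0/6/65521/2/11/12/3/7

12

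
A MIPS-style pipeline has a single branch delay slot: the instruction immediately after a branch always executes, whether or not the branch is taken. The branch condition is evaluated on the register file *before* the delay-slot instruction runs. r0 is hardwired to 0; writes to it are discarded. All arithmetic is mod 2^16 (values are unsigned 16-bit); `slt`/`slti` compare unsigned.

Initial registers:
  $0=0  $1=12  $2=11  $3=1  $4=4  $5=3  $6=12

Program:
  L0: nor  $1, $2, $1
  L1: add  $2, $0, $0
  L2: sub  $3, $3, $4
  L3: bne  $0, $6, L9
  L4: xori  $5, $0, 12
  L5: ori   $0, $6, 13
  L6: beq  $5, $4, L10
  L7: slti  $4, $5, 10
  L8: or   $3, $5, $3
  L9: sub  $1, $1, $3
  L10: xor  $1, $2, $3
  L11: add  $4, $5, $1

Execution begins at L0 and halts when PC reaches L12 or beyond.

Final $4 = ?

9

#0 nor  $1, $2, $1 ; 0/65520/11/1/4/3/12
#1 add  $2, $0, $0 ; 0/65520/0/1/4/3/12
#2 sub  $3, $3, $4 ; 0/65520/0/65533/4/3/12
#3 bne  $0, $6, L9 ; 0/65520/0/65533/4/3/12 ; →target
#4 xori  $5, $0, 12 ; 0/65520/0/65533/4/12/12
#9 sub  $1, $1, $3 ; 0/65523/0/65533/4/12/12
#10 xor  $1, $2, $3 ; 0/65533/0/65533/4/12/12
#11 add  $4, $5, $1 ; 0/65533/0/65533/9/12/12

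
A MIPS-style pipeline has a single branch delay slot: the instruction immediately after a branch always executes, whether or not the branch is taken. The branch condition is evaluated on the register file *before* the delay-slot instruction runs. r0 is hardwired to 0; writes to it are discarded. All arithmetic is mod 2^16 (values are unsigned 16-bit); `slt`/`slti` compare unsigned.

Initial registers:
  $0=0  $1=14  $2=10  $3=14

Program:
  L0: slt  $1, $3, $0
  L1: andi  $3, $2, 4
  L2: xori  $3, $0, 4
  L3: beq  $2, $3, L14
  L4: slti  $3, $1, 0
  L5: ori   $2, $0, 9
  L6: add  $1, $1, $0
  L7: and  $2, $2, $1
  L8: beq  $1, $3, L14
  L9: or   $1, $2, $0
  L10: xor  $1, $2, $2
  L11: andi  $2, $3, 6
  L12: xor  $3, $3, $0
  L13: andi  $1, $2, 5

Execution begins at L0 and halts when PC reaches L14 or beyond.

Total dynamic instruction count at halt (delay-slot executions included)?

#0 slt  $1, $3, $0 ; 0/0/10/14
#1 andi  $3, $2, 4 ; 0/0/10/0
#2 xori  $3, $0, 4 ; 0/0/10/4
#3 beq  $2, $3, L14 ; 0/0/10/4 ; →fallthru
#4 slti  $3, $1, 0 ; 0/0/10/0
#5 ori   $2, $0, 9 ; 0/0/9/0
#6 add  $1, $1, $0 ; 0/0/9/0
#7 and  $2, $2, $1 ; 0/0/0/0
#8 beq  $1, $3, L14 ; 0/0/0/0 ; →target
#9 or   $1, $2, $0 ; 0/0/0/0

10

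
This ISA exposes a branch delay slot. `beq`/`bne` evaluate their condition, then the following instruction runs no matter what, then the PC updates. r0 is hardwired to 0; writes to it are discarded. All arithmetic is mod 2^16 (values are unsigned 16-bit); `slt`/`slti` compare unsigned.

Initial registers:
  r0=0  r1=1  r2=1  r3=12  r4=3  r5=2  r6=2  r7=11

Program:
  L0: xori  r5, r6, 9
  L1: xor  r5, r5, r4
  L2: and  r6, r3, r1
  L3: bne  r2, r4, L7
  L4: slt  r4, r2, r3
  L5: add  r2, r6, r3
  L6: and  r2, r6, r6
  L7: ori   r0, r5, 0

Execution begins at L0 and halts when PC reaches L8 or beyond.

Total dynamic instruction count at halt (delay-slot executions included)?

PC=0  xori  r5, r6, 9        | r0=0 r1=1 r2=1 r3=12 r4=3 r5=11 r6=2 r7=11
PC=1  xor  r5, r5, r4        | r0=0 r1=1 r2=1 r3=12 r4=3 r5=8 r6=2 r7=11
PC=2  and  r6, r3, r1        | r0=0 r1=1 r2=1 r3=12 r4=3 r5=8 r6=0 r7=11
PC=3  bne  r2, r4, L7        | r0=0 r1=1 r2=1 r3=12 r4=3 r5=8 r6=0 r7=11  [TAKEN]
PC=4  slt  r4, r2, r3        | r0=0 r1=1 r2=1 r3=12 r4=1 r5=8 r6=0 r7=11
PC=7  ori   r0, r5, 0        | r0=0 r1=1 r2=1 r3=12 r4=1 r5=8 r6=0 r7=11

6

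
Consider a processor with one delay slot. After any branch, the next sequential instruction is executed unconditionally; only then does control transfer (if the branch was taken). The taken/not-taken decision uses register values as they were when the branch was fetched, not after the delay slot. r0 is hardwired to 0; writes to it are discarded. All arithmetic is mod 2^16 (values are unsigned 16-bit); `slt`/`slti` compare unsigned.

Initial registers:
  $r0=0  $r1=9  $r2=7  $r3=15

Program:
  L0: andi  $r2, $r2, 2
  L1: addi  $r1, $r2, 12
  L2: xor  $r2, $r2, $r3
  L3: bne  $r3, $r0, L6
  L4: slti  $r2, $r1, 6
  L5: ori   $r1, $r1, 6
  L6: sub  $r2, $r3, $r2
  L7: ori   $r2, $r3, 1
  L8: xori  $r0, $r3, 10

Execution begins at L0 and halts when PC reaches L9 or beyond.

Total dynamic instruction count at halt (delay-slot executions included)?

8

  step pc=0: andi  $r2, $r2, 2  regs=(0,9,2,15)
  step pc=1: addi  $r1, $r2, 12  regs=(0,14,2,15)
  step pc=2: xor  $r2, $r2, $r3  regs=(0,14,13,15)
  step pc=3: bne  $r3, $r0, L6  cond=T  regs=(0,14,13,15)
  step pc=4: slti  $r2, $r1, 6  regs=(0,14,0,15)
  step pc=6: sub  $r2, $r3, $r2  regs=(0,14,15,15)
  step pc=7: ori   $r2, $r3, 1  regs=(0,14,15,15)
  step pc=8: xori  $r0, $r3, 10  regs=(0,14,15,15)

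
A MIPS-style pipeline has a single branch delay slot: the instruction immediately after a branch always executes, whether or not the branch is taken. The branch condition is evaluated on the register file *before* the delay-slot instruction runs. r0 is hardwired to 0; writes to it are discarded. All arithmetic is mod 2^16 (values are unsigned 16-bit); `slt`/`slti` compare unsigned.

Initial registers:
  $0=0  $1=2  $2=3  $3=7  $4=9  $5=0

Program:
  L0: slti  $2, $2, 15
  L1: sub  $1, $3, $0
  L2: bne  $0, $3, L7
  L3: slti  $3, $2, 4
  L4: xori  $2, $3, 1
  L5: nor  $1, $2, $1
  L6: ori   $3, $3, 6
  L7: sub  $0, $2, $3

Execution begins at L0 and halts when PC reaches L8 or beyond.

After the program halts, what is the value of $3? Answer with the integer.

1

#0 slti  $2, $2, 15 ; 0/2/1/7/9/0
#1 sub  $1, $3, $0 ; 0/7/1/7/9/0
#2 bne  $0, $3, L7 ; 0/7/1/7/9/0 ; →target
#3 slti  $3, $2, 4 ; 0/7/1/1/9/0
#7 sub  $0, $2, $3 ; 0/7/1/1/9/0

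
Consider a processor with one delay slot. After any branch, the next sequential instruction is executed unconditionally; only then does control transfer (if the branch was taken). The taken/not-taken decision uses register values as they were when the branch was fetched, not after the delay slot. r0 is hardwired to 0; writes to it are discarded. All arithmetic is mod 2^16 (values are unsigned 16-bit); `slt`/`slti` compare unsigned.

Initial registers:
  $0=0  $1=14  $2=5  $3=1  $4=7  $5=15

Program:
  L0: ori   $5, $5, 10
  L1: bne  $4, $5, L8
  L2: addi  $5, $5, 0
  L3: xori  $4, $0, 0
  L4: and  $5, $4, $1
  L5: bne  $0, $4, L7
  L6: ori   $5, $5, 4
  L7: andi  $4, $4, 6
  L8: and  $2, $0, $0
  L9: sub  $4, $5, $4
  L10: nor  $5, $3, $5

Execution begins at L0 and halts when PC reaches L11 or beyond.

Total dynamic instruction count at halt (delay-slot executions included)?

6

PC=0  ori   $5, $5, 10       | $0=0 $1=14 $2=5 $3=1 $4=7 $5=15
PC=1  bne  $4, $5, L8        | $0=0 $1=14 $2=5 $3=1 $4=7 $5=15  [TAKEN]
PC=2  addi  $5, $5, 0        | $0=0 $1=14 $2=5 $3=1 $4=7 $5=15
PC=8  and  $2, $0, $0        | $0=0 $1=14 $2=0 $3=1 $4=7 $5=15
PC=9  sub  $4, $5, $4        | $0=0 $1=14 $2=0 $3=1 $4=8 $5=15
PC=10 nor  $5, $3, $5        | $0=0 $1=14 $2=0 $3=1 $4=8 $5=65520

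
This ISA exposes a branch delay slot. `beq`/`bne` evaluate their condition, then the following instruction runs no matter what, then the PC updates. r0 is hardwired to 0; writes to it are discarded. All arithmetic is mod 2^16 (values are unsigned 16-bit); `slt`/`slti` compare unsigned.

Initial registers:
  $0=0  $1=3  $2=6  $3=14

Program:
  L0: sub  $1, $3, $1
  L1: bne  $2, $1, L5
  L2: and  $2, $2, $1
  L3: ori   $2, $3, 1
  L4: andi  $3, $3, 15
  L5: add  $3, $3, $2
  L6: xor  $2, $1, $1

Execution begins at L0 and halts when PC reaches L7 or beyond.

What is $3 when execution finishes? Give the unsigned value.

  step pc=0: sub  $1, $3, $1  regs=(0,11,6,14)
  step pc=1: bne  $2, $1, L5  cond=T  regs=(0,11,6,14)
  step pc=2: and  $2, $2, $1  regs=(0,11,2,14)
  step pc=5: add  $3, $3, $2  regs=(0,11,2,16)
  step pc=6: xor  $2, $1, $1  regs=(0,11,0,16)

16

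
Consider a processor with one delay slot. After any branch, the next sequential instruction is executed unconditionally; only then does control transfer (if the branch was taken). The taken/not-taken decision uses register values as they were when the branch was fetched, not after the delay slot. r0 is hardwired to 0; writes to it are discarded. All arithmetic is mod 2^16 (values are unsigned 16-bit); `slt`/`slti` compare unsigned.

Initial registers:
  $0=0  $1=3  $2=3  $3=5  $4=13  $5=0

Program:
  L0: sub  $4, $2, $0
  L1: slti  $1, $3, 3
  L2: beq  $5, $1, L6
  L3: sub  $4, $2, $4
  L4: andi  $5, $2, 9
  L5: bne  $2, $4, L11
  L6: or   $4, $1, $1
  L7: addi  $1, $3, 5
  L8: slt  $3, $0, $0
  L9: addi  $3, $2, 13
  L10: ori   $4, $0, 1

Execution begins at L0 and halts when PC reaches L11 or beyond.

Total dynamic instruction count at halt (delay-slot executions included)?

9

PC=0  sub  $4, $2, $0        | $0=0 $1=3 $2=3 $3=5 $4=3 $5=0
PC=1  slti  $1, $3, 3        | $0=0 $1=0 $2=3 $3=5 $4=3 $5=0
PC=2  beq  $5, $1, L6        | $0=0 $1=0 $2=3 $3=5 $4=3 $5=0  [TAKEN]
PC=3  sub  $4, $2, $4        | $0=0 $1=0 $2=3 $3=5 $4=0 $5=0
PC=6  or   $4, $1, $1        | $0=0 $1=0 $2=3 $3=5 $4=0 $5=0
PC=7  addi  $1, $3, 5        | $0=0 $1=10 $2=3 $3=5 $4=0 $5=0
PC=8  slt  $3, $0, $0        | $0=0 $1=10 $2=3 $3=0 $4=0 $5=0
PC=9  addi  $3, $2, 13       | $0=0 $1=10 $2=3 $3=16 $4=0 $5=0
PC=10 ori   $4, $0, 1        | $0=0 $1=10 $2=3 $3=16 $4=1 $5=0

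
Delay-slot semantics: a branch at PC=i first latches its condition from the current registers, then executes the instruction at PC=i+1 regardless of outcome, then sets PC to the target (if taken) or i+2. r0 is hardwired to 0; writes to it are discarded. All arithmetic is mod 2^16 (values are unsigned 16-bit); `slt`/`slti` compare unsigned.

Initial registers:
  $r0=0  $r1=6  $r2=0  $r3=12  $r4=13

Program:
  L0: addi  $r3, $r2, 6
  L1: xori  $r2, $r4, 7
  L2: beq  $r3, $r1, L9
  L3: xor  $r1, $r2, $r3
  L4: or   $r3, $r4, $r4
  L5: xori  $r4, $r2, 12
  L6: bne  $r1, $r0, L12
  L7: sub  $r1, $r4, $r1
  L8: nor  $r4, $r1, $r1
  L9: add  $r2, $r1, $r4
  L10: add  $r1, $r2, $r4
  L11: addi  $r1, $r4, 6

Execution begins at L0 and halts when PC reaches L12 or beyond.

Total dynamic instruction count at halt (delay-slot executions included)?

[0] addi  $r3, $r2, 6  →  {$r0:0, $r1:6, $r2:0, $r3:6, $r4:13}
[1] xori  $r2, $r4, 7  →  {$r0:0, $r1:6, $r2:10, $r3:6, $r4:13}
[2] beq  $r3, $r1, L9  →  {$r0:0, $r1:6, $r2:10, $r3:6, $r4:13}  ⟨branch taken⟩
[3] xor  $r1, $r2, $r3  →  {$r0:0, $r1:12, $r2:10, $r3:6, $r4:13}
[9] add  $r2, $r1, $r4  →  {$r0:0, $r1:12, $r2:25, $r3:6, $r4:13}
[10] add  $r1, $r2, $r4  →  {$r0:0, $r1:38, $r2:25, $r3:6, $r4:13}
[11] addi  $r1, $r4, 6  →  {$r0:0, $r1:19, $r2:25, $r3:6, $r4:13}

7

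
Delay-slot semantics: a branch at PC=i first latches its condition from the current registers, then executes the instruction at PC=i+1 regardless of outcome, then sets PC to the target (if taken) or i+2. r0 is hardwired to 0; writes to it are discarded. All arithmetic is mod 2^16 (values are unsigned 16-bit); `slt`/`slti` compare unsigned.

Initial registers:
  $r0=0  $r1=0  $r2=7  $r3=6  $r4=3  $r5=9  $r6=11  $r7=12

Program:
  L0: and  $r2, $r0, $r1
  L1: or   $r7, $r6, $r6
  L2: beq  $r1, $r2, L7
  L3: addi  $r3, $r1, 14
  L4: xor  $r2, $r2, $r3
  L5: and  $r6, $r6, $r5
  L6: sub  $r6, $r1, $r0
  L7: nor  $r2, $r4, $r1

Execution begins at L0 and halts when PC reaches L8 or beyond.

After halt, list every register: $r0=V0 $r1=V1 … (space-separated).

$r0=0 $r1=0 $r2=65532 $r3=14 $r4=3 $r5=9 $r6=11 $r7=11

[0] and  $r2, $r0, $r1  →  {$r0:0, $r1:0, $r2:0, $r3:6, $r4:3, $r5:9, $r6:11, $r7:12}
[1] or   $r7, $r6, $r6  →  {$r0:0, $r1:0, $r2:0, $r3:6, $r4:3, $r5:9, $r6:11, $r7:11}
[2] beq  $r1, $r2, L7  →  {$r0:0, $r1:0, $r2:0, $r3:6, $r4:3, $r5:9, $r6:11, $r7:11}  ⟨branch taken⟩
[3] addi  $r3, $r1, 14  →  {$r0:0, $r1:0, $r2:0, $r3:14, $r4:3, $r5:9, $r6:11, $r7:11}
[7] nor  $r2, $r4, $r1  →  {$r0:0, $r1:0, $r2:65532, $r3:14, $r4:3, $r5:9, $r6:11, $r7:11}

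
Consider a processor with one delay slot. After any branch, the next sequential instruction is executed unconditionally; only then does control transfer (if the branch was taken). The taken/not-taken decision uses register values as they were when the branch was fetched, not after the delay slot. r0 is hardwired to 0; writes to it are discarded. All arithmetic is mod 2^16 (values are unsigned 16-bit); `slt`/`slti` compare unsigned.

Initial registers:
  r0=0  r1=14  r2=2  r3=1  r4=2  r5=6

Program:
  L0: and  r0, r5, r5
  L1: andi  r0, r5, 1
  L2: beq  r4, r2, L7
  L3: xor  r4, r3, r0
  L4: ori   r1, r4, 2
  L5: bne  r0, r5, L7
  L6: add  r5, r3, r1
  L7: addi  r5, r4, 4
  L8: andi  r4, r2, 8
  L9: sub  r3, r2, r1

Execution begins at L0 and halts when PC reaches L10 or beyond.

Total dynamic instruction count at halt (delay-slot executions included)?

7

PC=0  and  r0, r5, r5        | r0=0 r1=14 r2=2 r3=1 r4=2 r5=6
PC=1  andi  r0, r5, 1        | r0=0 r1=14 r2=2 r3=1 r4=2 r5=6
PC=2  beq  r4, r2, L7        | r0=0 r1=14 r2=2 r3=1 r4=2 r5=6  [TAKEN]
PC=3  xor  r4, r3, r0        | r0=0 r1=14 r2=2 r3=1 r4=1 r5=6
PC=7  addi  r5, r4, 4        | r0=0 r1=14 r2=2 r3=1 r4=1 r5=5
PC=8  andi  r4, r2, 8        | r0=0 r1=14 r2=2 r3=1 r4=0 r5=5
PC=9  sub  r3, r2, r1        | r0=0 r1=14 r2=2 r3=65524 r4=0 r5=5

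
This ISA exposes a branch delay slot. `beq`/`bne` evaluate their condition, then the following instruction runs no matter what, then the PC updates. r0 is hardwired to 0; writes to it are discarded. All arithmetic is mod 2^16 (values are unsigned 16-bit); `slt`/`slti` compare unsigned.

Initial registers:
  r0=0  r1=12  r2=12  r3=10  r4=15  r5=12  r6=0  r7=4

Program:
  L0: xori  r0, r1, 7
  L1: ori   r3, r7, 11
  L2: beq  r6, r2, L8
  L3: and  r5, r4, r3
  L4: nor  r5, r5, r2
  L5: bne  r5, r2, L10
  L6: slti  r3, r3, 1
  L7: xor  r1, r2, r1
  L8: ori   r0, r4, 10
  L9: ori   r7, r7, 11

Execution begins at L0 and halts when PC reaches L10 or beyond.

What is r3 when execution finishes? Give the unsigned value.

0

#0 xori  r0, r1, 7 ; 0/12/12/10/15/12/0/4
#1 ori   r3, r7, 11 ; 0/12/12/15/15/12/0/4
#2 beq  r6, r2, L8 ; 0/12/12/15/15/12/0/4 ; →fallthru
#3 and  r5, r4, r3 ; 0/12/12/15/15/15/0/4
#4 nor  r5, r5, r2 ; 0/12/12/15/15/65520/0/4
#5 bne  r5, r2, L10 ; 0/12/12/15/15/65520/0/4 ; →target
#6 slti  r3, r3, 1 ; 0/12/12/0/15/65520/0/4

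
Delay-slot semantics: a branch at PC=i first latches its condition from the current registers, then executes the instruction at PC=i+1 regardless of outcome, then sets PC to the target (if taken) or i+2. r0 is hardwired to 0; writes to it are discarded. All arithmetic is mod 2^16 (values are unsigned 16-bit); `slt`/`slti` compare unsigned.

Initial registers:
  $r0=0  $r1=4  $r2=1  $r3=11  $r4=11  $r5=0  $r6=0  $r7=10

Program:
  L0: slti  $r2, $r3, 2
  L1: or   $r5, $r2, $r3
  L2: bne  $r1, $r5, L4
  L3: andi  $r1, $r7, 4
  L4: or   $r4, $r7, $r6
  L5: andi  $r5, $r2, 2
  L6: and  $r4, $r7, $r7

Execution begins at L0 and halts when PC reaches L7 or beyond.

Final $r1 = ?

0

[0] slti  $r2, $r3, 2  →  {$r0:0, $r1:4, $r2:0, $r3:11, $r4:11, $r5:0, $r6:0, $r7:10}
[1] or   $r5, $r2, $r3  →  {$r0:0, $r1:4, $r2:0, $r3:11, $r4:11, $r5:11, $r6:0, $r7:10}
[2] bne  $r1, $r5, L4  →  {$r0:0, $r1:4, $r2:0, $r3:11, $r4:11, $r5:11, $r6:0, $r7:10}  ⟨branch taken⟩
[3] andi  $r1, $r7, 4  →  {$r0:0, $r1:0, $r2:0, $r3:11, $r4:11, $r5:11, $r6:0, $r7:10}
[4] or   $r4, $r7, $r6  →  {$r0:0, $r1:0, $r2:0, $r3:11, $r4:10, $r5:11, $r6:0, $r7:10}
[5] andi  $r5, $r2, 2  →  {$r0:0, $r1:0, $r2:0, $r3:11, $r4:10, $r5:0, $r6:0, $r7:10}
[6] and  $r4, $r7, $r7  →  {$r0:0, $r1:0, $r2:0, $r3:11, $r4:10, $r5:0, $r6:0, $r7:10}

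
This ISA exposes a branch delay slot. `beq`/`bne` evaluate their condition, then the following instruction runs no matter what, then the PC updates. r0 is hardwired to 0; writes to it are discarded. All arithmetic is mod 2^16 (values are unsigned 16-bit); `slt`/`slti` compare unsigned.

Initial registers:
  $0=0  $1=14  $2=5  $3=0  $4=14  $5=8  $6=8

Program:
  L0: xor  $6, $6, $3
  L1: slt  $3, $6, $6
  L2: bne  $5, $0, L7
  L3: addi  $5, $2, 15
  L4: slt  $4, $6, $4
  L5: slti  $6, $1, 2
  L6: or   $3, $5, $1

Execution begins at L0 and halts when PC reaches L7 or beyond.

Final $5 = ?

#0 xor  $6, $6, $3 ; 0/14/5/0/14/8/8
#1 slt  $3, $6, $6 ; 0/14/5/0/14/8/8
#2 bne  $5, $0, L7 ; 0/14/5/0/14/8/8 ; →target
#3 addi  $5, $2, 15 ; 0/14/5/0/14/20/8

20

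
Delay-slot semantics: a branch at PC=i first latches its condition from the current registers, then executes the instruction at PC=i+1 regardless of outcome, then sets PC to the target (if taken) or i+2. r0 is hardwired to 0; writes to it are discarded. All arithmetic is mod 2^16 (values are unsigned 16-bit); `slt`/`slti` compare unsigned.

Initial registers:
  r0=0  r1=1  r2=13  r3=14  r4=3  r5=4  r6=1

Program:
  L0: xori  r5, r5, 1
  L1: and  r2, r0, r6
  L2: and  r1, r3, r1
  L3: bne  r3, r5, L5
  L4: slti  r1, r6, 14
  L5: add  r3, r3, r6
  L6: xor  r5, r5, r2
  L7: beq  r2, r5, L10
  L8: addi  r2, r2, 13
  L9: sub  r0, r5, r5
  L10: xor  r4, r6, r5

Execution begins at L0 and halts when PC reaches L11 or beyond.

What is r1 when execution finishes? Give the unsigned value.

1

PC=0  xori  r5, r5, 1        | r0=0 r1=1 r2=13 r3=14 r4=3 r5=5 r6=1
PC=1  and  r2, r0, r6        | r0=0 r1=1 r2=0 r3=14 r4=3 r5=5 r6=1
PC=2  and  r1, r3, r1        | r0=0 r1=0 r2=0 r3=14 r4=3 r5=5 r6=1
PC=3  bne  r3, r5, L5        | r0=0 r1=0 r2=0 r3=14 r4=3 r5=5 r6=1  [TAKEN]
PC=4  slti  r1, r6, 14       | r0=0 r1=1 r2=0 r3=14 r4=3 r5=5 r6=1
PC=5  add  r3, r3, r6        | r0=0 r1=1 r2=0 r3=15 r4=3 r5=5 r6=1
PC=6  xor  r5, r5, r2        | r0=0 r1=1 r2=0 r3=15 r4=3 r5=5 r6=1
PC=7  beq  r2, r5, L10       | r0=0 r1=1 r2=0 r3=15 r4=3 r5=5 r6=1  [not taken]
PC=8  addi  r2, r2, 13       | r0=0 r1=1 r2=13 r3=15 r4=3 r5=5 r6=1
PC=9  sub  r0, r5, r5        | r0=0 r1=1 r2=13 r3=15 r4=3 r5=5 r6=1
PC=10 xor  r4, r6, r5        | r0=0 r1=1 r2=13 r3=15 r4=4 r5=5 r6=1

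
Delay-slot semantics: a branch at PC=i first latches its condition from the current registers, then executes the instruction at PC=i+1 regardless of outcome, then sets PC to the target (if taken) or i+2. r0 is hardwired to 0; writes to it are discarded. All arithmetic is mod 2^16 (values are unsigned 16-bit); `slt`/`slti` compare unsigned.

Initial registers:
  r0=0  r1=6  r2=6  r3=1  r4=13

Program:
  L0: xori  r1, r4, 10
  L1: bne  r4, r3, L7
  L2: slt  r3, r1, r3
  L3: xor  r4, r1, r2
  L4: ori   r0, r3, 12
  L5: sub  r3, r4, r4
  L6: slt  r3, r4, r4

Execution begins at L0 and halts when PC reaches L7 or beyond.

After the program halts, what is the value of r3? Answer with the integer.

0

PC=0  xori  r1, r4, 10       | r0=0 r1=7 r2=6 r3=1 r4=13
PC=1  bne  r4, r3, L7        | r0=0 r1=7 r2=6 r3=1 r4=13  [TAKEN]
PC=2  slt  r3, r1, r3        | r0=0 r1=7 r2=6 r3=0 r4=13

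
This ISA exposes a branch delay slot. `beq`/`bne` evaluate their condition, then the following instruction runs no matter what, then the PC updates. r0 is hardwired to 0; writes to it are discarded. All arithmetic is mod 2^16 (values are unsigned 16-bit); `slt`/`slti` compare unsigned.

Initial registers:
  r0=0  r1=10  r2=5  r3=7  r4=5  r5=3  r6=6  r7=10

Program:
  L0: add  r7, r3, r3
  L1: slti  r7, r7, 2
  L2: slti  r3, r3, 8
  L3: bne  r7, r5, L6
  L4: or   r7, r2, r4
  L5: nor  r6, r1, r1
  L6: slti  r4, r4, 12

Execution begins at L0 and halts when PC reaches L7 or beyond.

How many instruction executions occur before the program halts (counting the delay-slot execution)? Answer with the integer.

6

#0 add  r7, r3, r3 ; 0/10/5/7/5/3/6/14
#1 slti  r7, r7, 2 ; 0/10/5/7/5/3/6/0
#2 slti  r3, r3, 8 ; 0/10/5/1/5/3/6/0
#3 bne  r7, r5, L6 ; 0/10/5/1/5/3/6/0 ; →target
#4 or   r7, r2, r4 ; 0/10/5/1/5/3/6/5
#6 slti  r4, r4, 12 ; 0/10/5/1/1/3/6/5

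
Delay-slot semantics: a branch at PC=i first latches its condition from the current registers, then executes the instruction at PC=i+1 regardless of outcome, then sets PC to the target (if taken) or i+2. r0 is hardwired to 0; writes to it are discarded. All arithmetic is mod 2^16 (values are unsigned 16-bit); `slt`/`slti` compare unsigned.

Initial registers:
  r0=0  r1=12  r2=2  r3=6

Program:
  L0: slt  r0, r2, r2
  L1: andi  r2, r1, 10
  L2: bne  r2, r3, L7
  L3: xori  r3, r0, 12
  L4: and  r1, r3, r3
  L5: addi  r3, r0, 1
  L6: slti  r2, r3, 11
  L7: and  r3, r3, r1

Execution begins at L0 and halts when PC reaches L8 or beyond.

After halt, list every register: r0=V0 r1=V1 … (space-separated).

#0 slt  r0, r2, r2 ; 0/12/2/6
#1 andi  r2, r1, 10 ; 0/12/8/6
#2 bne  r2, r3, L7 ; 0/12/8/6 ; →target
#3 xori  r3, r0, 12 ; 0/12/8/12
#7 and  r3, r3, r1 ; 0/12/8/12

r0=0 r1=12 r2=8 r3=12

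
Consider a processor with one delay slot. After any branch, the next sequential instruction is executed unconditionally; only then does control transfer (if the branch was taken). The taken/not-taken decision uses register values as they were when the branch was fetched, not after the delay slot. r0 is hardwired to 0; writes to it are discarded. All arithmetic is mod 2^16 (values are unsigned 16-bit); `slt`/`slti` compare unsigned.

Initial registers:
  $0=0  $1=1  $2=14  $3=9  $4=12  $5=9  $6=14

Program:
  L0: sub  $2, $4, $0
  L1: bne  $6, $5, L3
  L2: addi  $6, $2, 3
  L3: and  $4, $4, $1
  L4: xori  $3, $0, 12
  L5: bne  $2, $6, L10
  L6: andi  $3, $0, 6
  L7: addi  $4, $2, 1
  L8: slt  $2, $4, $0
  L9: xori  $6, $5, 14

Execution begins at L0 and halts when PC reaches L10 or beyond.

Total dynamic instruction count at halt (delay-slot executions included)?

7

PC=0  sub  $2, $4, $0        | $0=0 $1=1 $2=12 $3=9 $4=12 $5=9 $6=14
PC=1  bne  $6, $5, L3        | $0=0 $1=1 $2=12 $3=9 $4=12 $5=9 $6=14  [TAKEN]
PC=2  addi  $6, $2, 3        | $0=0 $1=1 $2=12 $3=9 $4=12 $5=9 $6=15
PC=3  and  $4, $4, $1        | $0=0 $1=1 $2=12 $3=9 $4=0 $5=9 $6=15
PC=4  xori  $3, $0, 12       | $0=0 $1=1 $2=12 $3=12 $4=0 $5=9 $6=15
PC=5  bne  $2, $6, L10       | $0=0 $1=1 $2=12 $3=12 $4=0 $5=9 $6=15  [TAKEN]
PC=6  andi  $3, $0, 6        | $0=0 $1=1 $2=12 $3=0 $4=0 $5=9 $6=15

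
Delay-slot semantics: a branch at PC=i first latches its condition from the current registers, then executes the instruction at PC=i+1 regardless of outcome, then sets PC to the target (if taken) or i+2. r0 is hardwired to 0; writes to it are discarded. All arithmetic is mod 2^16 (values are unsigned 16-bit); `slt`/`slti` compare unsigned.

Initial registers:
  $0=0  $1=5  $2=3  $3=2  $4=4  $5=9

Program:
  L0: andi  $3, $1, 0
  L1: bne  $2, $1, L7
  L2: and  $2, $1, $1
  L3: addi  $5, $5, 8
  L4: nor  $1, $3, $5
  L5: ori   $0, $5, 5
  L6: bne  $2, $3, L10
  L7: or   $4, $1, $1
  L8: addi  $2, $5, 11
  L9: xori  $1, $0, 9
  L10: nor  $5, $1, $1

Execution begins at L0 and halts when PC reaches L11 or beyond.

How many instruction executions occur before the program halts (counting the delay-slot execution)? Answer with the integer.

[0] andi  $3, $1, 0  →  {$0:0, $1:5, $2:3, $3:0, $4:4, $5:9}
[1] bne  $2, $1, L7  →  {$0:0, $1:5, $2:3, $3:0, $4:4, $5:9}  ⟨branch taken⟩
[2] and  $2, $1, $1  →  {$0:0, $1:5, $2:5, $3:0, $4:4, $5:9}
[7] or   $4, $1, $1  →  {$0:0, $1:5, $2:5, $3:0, $4:5, $5:9}
[8] addi  $2, $5, 11  →  {$0:0, $1:5, $2:20, $3:0, $4:5, $5:9}
[9] xori  $1, $0, 9  →  {$0:0, $1:9, $2:20, $3:0, $4:5, $5:9}
[10] nor  $5, $1, $1  →  {$0:0, $1:9, $2:20, $3:0, $4:5, $5:65526}

7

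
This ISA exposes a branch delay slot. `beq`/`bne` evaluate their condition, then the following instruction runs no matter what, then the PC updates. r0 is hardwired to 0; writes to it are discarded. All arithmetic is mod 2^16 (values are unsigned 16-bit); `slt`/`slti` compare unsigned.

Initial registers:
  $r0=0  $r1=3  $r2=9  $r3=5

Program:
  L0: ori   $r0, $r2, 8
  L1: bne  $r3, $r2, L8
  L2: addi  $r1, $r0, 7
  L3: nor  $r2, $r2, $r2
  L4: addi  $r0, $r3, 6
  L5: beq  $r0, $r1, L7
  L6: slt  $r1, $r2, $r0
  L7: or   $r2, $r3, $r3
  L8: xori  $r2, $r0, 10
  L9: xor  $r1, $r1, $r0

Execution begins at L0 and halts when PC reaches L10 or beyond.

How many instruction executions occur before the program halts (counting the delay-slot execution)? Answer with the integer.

5

  step pc=0: ori   $r0, $r2, 8  regs=(0,3,9,5)
  step pc=1: bne  $r3, $r2, L8  cond=T  regs=(0,3,9,5)
  step pc=2: addi  $r1, $r0, 7  regs=(0,7,9,5)
  step pc=8: xori  $r2, $r0, 10  regs=(0,7,10,5)
  step pc=9: xor  $r1, $r1, $r0  regs=(0,7,10,5)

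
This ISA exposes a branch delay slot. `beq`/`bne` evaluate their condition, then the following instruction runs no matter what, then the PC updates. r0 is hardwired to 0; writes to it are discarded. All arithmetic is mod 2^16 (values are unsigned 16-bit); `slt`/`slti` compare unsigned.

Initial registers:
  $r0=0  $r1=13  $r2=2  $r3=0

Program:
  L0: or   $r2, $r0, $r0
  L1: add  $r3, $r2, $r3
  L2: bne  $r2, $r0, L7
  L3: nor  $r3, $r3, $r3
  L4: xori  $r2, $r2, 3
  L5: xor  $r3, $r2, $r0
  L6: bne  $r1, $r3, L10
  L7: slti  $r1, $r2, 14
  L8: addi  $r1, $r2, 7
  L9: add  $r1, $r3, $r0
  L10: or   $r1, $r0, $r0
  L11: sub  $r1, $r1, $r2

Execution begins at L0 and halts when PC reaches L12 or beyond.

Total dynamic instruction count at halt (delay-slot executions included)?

10

  step pc=0: or   $r2, $r0, $r0  regs=(0,13,0,0)
  step pc=1: add  $r3, $r2, $r3  regs=(0,13,0,0)
  step pc=2: bne  $r2, $r0, L7  cond=F  regs=(0,13,0,0)
  step pc=3: nor  $r3, $r3, $r3  regs=(0,13,0,65535)
  step pc=4: xori  $r2, $r2, 3  regs=(0,13,3,65535)
  step pc=5: xor  $r3, $r2, $r0  regs=(0,13,3,3)
  step pc=6: bne  $r1, $r3, L10  cond=T  regs=(0,13,3,3)
  step pc=7: slti  $r1, $r2, 14  regs=(0,1,3,3)
  step pc=10: or   $r1, $r0, $r0  regs=(0,0,3,3)
  step pc=11: sub  $r1, $r1, $r2  regs=(0,65533,3,3)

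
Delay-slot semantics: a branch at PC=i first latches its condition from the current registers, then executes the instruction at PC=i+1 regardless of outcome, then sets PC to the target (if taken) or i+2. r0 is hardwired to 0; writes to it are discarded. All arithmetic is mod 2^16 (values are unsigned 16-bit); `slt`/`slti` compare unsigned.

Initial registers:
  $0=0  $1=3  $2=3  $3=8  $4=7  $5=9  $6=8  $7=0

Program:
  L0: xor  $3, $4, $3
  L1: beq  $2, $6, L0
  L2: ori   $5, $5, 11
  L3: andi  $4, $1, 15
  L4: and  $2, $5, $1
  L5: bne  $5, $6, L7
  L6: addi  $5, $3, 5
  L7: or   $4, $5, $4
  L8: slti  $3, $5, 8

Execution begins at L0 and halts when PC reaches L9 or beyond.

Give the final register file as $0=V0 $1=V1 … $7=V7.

$0=0 $1=3 $2=3 $3=0 $4=23 $5=20 $6=8 $7=0

#0 xor  $3, $4, $3 ; 0/3/3/15/7/9/8/0
#1 beq  $2, $6, L0 ; 0/3/3/15/7/9/8/0 ; →fallthru
#2 ori   $5, $5, 11 ; 0/3/3/15/7/11/8/0
#3 andi  $4, $1, 15 ; 0/3/3/15/3/11/8/0
#4 and  $2, $5, $1 ; 0/3/3/15/3/11/8/0
#5 bne  $5, $6, L7 ; 0/3/3/15/3/11/8/0 ; →target
#6 addi  $5, $3, 5 ; 0/3/3/15/3/20/8/0
#7 or   $4, $5, $4 ; 0/3/3/15/23/20/8/0
#8 slti  $3, $5, 8 ; 0/3/3/0/23/20/8/0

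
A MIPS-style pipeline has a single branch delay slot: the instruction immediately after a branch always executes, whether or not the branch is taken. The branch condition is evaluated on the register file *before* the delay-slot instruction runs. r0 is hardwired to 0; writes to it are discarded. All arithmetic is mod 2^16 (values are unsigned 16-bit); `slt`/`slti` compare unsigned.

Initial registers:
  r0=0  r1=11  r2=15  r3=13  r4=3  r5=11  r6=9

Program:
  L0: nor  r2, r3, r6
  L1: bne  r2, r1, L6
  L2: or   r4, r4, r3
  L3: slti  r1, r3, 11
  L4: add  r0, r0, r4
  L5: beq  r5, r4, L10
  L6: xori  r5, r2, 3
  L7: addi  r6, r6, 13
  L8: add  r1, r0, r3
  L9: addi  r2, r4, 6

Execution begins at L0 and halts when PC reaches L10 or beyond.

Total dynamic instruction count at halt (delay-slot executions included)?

[0] nor  r2, r3, r6  →  {r0:0, r1:11, r2:65522, r3:13, r4:3, r5:11, r6:9}
[1] bne  r2, r1, L6  →  {r0:0, r1:11, r2:65522, r3:13, r4:3, r5:11, r6:9}  ⟨branch taken⟩
[2] or   r4, r4, r3  →  {r0:0, r1:11, r2:65522, r3:13, r4:15, r5:11, r6:9}
[6] xori  r5, r2, 3  →  {r0:0, r1:11, r2:65522, r3:13, r4:15, r5:65521, r6:9}
[7] addi  r6, r6, 13  →  {r0:0, r1:11, r2:65522, r3:13, r4:15, r5:65521, r6:22}
[8] add  r1, r0, r3  →  {r0:0, r1:13, r2:65522, r3:13, r4:15, r5:65521, r6:22}
[9] addi  r2, r4, 6  →  {r0:0, r1:13, r2:21, r3:13, r4:15, r5:65521, r6:22}

7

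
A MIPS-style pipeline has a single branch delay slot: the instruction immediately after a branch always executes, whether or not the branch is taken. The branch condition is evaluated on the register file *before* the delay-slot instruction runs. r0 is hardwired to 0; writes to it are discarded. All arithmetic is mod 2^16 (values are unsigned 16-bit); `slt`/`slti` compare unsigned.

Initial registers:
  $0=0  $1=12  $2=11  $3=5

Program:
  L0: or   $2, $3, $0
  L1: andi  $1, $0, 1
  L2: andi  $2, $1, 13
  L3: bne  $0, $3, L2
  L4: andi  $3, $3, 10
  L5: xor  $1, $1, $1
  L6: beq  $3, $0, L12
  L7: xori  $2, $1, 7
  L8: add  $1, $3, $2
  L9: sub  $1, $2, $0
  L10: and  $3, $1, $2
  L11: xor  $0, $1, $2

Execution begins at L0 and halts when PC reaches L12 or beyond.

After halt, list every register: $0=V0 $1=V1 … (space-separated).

  step pc=0: or   $2, $3, $0  regs=(0,12,5,5)
  step pc=1: andi  $1, $0, 1  regs=(0,0,5,5)
  step pc=2: andi  $2, $1, 13  regs=(0,0,0,5)
  step pc=3: bne  $0, $3, L2  cond=T  regs=(0,0,0,5)
  step pc=4: andi  $3, $3, 10  regs=(0,0,0,0)
  step pc=2: andi  $2, $1, 13  regs=(0,0,0,0)
  step pc=3: bne  $0, $3, L2  cond=F  regs=(0,0,0,0)
  step pc=4: andi  $3, $3, 10  regs=(0,0,0,0)
  step pc=5: xor  $1, $1, $1  regs=(0,0,0,0)
  step pc=6: beq  $3, $0, L12  cond=T  regs=(0,0,0,0)
  step pc=7: xori  $2, $1, 7  regs=(0,0,7,0)

$0=0 $1=0 $2=7 $3=0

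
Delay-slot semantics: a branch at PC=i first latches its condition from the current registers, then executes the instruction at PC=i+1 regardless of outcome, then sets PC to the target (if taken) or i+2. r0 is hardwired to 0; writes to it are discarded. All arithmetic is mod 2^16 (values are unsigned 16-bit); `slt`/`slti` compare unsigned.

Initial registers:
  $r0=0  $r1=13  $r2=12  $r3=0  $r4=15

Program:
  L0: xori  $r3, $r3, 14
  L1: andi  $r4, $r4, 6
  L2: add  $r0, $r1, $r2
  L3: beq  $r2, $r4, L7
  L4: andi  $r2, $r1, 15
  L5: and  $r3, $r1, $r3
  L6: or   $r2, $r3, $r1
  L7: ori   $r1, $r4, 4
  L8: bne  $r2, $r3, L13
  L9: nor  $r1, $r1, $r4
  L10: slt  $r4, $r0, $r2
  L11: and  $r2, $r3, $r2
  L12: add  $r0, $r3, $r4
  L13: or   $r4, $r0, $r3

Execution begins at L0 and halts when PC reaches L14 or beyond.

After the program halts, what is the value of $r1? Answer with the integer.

PC=0  xori  $r3, $r3, 14     | $r0=0 $r1=13 $r2=12 $r3=14 $r4=15
PC=1  andi  $r4, $r4, 6      | $r0=0 $r1=13 $r2=12 $r3=14 $r4=6
PC=2  add  $r0, $r1, $r2     | $r0=0 $r1=13 $r2=12 $r3=14 $r4=6
PC=3  beq  $r2, $r4, L7      | $r0=0 $r1=13 $r2=12 $r3=14 $r4=6  [not taken]
PC=4  andi  $r2, $r1, 15     | $r0=0 $r1=13 $r2=13 $r3=14 $r4=6
PC=5  and  $r3, $r1, $r3     | $r0=0 $r1=13 $r2=13 $r3=12 $r4=6
PC=6  or   $r2, $r3, $r1     | $r0=0 $r1=13 $r2=13 $r3=12 $r4=6
PC=7  ori   $r1, $r4, 4      | $r0=0 $r1=6 $r2=13 $r3=12 $r4=6
PC=8  bne  $r2, $r3, L13     | $r0=0 $r1=6 $r2=13 $r3=12 $r4=6  [TAKEN]
PC=9  nor  $r1, $r1, $r4     | $r0=0 $r1=65529 $r2=13 $r3=12 $r4=6
PC=13 or   $r4, $r0, $r3     | $r0=0 $r1=65529 $r2=13 $r3=12 $r4=12

65529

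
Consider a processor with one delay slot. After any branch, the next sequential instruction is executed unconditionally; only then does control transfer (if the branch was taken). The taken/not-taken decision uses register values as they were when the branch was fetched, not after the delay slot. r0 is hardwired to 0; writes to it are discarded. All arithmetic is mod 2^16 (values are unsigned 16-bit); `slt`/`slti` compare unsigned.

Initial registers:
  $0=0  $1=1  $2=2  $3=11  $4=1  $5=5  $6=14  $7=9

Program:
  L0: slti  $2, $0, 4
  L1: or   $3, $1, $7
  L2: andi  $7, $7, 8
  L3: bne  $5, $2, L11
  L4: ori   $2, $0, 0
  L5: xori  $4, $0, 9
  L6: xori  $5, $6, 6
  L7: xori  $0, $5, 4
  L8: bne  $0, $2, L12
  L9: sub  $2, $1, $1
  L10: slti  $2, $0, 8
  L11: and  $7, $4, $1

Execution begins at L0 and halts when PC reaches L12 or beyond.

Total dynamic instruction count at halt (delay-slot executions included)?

#0 slti  $2, $0, 4 ; 0/1/1/11/1/5/14/9
#1 or   $3, $1, $7 ; 0/1/1/9/1/5/14/9
#2 andi  $7, $7, 8 ; 0/1/1/9/1/5/14/8
#3 bne  $5, $2, L11 ; 0/1/1/9/1/5/14/8 ; →target
#4 ori   $2, $0, 0 ; 0/1/0/9/1/5/14/8
#11 and  $7, $4, $1 ; 0/1/0/9/1/5/14/1

6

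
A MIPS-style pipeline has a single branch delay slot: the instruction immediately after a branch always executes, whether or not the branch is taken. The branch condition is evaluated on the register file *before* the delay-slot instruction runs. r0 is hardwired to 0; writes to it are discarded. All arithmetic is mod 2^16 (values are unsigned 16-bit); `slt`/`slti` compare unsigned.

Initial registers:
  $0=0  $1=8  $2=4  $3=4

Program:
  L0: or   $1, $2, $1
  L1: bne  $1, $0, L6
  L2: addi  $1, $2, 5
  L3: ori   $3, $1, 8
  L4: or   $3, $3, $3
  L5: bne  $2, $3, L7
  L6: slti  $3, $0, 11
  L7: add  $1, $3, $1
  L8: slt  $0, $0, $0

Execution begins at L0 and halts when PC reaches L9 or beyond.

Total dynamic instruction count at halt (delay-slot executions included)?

#0 or   $1, $2, $1 ; 0/12/4/4
#1 bne  $1, $0, L6 ; 0/12/4/4 ; →target
#2 addi  $1, $2, 5 ; 0/9/4/4
#6 slti  $3, $0, 11 ; 0/9/4/1
#7 add  $1, $3, $1 ; 0/10/4/1
#8 slt  $0, $0, $0 ; 0/10/4/1

6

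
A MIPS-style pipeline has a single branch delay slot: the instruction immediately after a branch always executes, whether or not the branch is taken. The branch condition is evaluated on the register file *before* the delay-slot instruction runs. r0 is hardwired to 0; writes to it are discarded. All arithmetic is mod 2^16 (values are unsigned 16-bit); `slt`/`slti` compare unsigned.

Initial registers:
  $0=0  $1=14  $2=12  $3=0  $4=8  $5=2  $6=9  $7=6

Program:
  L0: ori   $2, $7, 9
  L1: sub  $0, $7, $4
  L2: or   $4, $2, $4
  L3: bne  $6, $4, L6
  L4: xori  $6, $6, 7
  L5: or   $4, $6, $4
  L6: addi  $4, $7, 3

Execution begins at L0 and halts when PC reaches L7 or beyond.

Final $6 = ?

  step pc=0: ori   $2, $7, 9  regs=(0,14,15,0,8,2,9,6)
  step pc=1: sub  $0, $7, $4  regs=(0,14,15,0,8,2,9,6)
  step pc=2: or   $4, $2, $4  regs=(0,14,15,0,15,2,9,6)
  step pc=3: bne  $6, $4, L6  cond=T  regs=(0,14,15,0,15,2,9,6)
  step pc=4: xori  $6, $6, 7  regs=(0,14,15,0,15,2,14,6)
  step pc=6: addi  $4, $7, 3  regs=(0,14,15,0,9,2,14,6)

14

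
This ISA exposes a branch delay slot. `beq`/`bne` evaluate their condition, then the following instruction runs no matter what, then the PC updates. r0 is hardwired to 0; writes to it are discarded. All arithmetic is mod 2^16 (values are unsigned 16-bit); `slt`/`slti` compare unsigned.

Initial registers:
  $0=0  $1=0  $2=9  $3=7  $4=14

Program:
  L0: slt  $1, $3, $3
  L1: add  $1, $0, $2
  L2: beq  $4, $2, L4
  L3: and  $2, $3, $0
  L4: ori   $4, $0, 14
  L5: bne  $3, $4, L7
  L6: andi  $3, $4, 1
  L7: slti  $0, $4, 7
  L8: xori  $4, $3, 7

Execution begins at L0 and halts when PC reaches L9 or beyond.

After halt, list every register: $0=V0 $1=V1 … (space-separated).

PC=0  slt  $1, $3, $3        | $0=0 $1=0 $2=9 $3=7 $4=14
PC=1  add  $1, $0, $2        | $0=0 $1=9 $2=9 $3=7 $4=14
PC=2  beq  $4, $2, L4        | $0=0 $1=9 $2=9 $3=7 $4=14  [not taken]
PC=3  and  $2, $3, $0        | $0=0 $1=9 $2=0 $3=7 $4=14
PC=4  ori   $4, $0, 14       | $0=0 $1=9 $2=0 $3=7 $4=14
PC=5  bne  $3, $4, L7        | $0=0 $1=9 $2=0 $3=7 $4=14  [TAKEN]
PC=6  andi  $3, $4, 1        | $0=0 $1=9 $2=0 $3=0 $4=14
PC=7  slti  $0, $4, 7        | $0=0 $1=9 $2=0 $3=0 $4=14
PC=8  xori  $4, $3, 7        | $0=0 $1=9 $2=0 $3=0 $4=7

$0=0 $1=9 $2=0 $3=0 $4=7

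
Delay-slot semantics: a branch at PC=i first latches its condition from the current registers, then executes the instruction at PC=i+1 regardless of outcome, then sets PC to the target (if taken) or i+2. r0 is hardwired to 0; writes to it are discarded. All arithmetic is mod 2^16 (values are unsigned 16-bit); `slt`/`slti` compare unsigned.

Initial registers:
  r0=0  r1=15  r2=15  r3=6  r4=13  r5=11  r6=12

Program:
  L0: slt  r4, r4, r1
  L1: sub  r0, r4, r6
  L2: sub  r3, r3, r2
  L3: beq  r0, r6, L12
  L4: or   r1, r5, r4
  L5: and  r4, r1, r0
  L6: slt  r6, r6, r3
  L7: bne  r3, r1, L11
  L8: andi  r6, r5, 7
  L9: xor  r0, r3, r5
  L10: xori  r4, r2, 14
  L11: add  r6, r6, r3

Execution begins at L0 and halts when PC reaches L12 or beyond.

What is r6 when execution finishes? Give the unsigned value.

65530

  step pc=0: slt  r4, r4, r1  regs=(0,15,15,6,1,11,12)
  step pc=1: sub  r0, r4, r6  regs=(0,15,15,6,1,11,12)
  step pc=2: sub  r3, r3, r2  regs=(0,15,15,65527,1,11,12)
  step pc=3: beq  r0, r6, L12  cond=F  regs=(0,15,15,65527,1,11,12)
  step pc=4: or   r1, r5, r4  regs=(0,11,15,65527,1,11,12)
  step pc=5: and  r4, r1, r0  regs=(0,11,15,65527,0,11,12)
  step pc=6: slt  r6, r6, r3  regs=(0,11,15,65527,0,11,1)
  step pc=7: bne  r3, r1, L11  cond=T  regs=(0,11,15,65527,0,11,1)
  step pc=8: andi  r6, r5, 7  regs=(0,11,15,65527,0,11,3)
  step pc=11: add  r6, r6, r3  regs=(0,11,15,65527,0,11,65530)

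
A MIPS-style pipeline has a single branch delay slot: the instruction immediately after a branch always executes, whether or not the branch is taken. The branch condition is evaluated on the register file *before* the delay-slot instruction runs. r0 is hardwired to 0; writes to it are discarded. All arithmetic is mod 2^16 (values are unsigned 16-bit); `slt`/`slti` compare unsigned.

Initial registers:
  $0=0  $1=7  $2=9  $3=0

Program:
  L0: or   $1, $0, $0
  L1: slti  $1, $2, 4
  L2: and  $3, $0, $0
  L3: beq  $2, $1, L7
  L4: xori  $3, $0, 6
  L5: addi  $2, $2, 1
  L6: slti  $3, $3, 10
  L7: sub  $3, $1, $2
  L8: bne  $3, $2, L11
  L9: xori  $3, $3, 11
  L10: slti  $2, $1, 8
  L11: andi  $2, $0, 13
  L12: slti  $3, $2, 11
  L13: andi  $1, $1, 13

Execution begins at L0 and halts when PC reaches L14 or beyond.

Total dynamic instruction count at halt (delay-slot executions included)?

PC=0  or   $1, $0, $0        | $0=0 $1=0 $2=9 $3=0
PC=1  slti  $1, $2, 4        | $0=0 $1=0 $2=9 $3=0
PC=2  and  $3, $0, $0        | $0=0 $1=0 $2=9 $3=0
PC=3  beq  $2, $1, L7        | $0=0 $1=0 $2=9 $3=0  [not taken]
PC=4  xori  $3, $0, 6        | $0=0 $1=0 $2=9 $3=6
PC=5  addi  $2, $2, 1        | $0=0 $1=0 $2=10 $3=6
PC=6  slti  $3, $3, 10       | $0=0 $1=0 $2=10 $3=1
PC=7  sub  $3, $1, $2        | $0=0 $1=0 $2=10 $3=65526
PC=8  bne  $3, $2, L11       | $0=0 $1=0 $2=10 $3=65526  [TAKEN]
PC=9  xori  $3, $3, 11       | $0=0 $1=0 $2=10 $3=65533
PC=11 andi  $2, $0, 13       | $0=0 $1=0 $2=0 $3=65533
PC=12 slti  $3, $2, 11       | $0=0 $1=0 $2=0 $3=1
PC=13 andi  $1, $1, 13       | $0=0 $1=0 $2=0 $3=1

13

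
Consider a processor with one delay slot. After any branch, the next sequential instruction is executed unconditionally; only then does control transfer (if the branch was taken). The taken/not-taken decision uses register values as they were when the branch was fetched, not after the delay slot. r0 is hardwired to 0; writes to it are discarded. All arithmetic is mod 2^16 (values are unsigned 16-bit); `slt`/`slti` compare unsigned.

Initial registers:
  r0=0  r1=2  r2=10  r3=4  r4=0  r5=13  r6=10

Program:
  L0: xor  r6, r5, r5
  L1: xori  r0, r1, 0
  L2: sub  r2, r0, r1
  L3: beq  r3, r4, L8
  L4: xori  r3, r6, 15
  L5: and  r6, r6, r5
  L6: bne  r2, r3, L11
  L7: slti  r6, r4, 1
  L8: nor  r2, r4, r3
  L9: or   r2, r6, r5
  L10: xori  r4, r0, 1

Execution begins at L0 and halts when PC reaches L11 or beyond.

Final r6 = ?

PC=0  xor  r6, r5, r5        | r0=0 r1=2 r2=10 r3=4 r4=0 r5=13 r6=0
PC=1  xori  r0, r1, 0        | r0=0 r1=2 r2=10 r3=4 r4=0 r5=13 r6=0
PC=2  sub  r2, r0, r1        | r0=0 r1=2 r2=65534 r3=4 r4=0 r5=13 r6=0
PC=3  beq  r3, r4, L8        | r0=0 r1=2 r2=65534 r3=4 r4=0 r5=13 r6=0  [not taken]
PC=4  xori  r3, r6, 15       | r0=0 r1=2 r2=65534 r3=15 r4=0 r5=13 r6=0
PC=5  and  r6, r6, r5        | r0=0 r1=2 r2=65534 r3=15 r4=0 r5=13 r6=0
PC=6  bne  r2, r3, L11       | r0=0 r1=2 r2=65534 r3=15 r4=0 r5=13 r6=0  [TAKEN]
PC=7  slti  r6, r4, 1        | r0=0 r1=2 r2=65534 r3=15 r4=0 r5=13 r6=1

1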